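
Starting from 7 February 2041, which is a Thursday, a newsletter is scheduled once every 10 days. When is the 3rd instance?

The 3rd occurrence is 2 intervals after the first: 2 × 10 = 20 days after 7 February 2041.
20 days later is 27 February 2041.

27 February 2041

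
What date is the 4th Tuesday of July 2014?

2014-07-22

July 2014 begins on a Tuesday, so the first Tuesday is July 1.
The 4th Tuesday is 3 weeks later: 1 + 21 = 22.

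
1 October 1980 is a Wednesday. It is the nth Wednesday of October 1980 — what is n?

Day 1 falls in week ⌈1/7⌉ of the month.
Days 1–7 hold the 1st Wednesday, 8–14 the 2nd, 15–21 the 3rd, 22–28 the 4th, 29–31 the 5th.
1 is in the range for the 1st.

1st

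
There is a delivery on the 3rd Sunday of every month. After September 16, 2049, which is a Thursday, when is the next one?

September 2049 starts on a Wednesday; its first Sunday is the 5th, so the 3rd Sunday is the 19th — September 19, 2049.
September 19, 2049 is after September 16, 2049, so that is the next one.

September 19, 2049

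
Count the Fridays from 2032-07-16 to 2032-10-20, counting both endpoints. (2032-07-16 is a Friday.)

2032-07-16 is a Friday; the first Friday on or after it is 2032-07-16.
From 2032-07-16 to 2032-10-20: 15 + 31 + 30 + 20 = 96 days (rest of July, August, September, October).
96 ÷ 7 = 13 full weeks with remainder 5, so 13 more Fridays after the first → 14.

14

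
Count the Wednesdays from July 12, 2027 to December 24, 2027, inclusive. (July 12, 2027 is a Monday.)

24

July 12, 2027 is a Monday; the first Wednesday on or after it is July 14, 2027 (2 days later).
From July 14, 2027 to December 24, 2027: 17 + 31 + 30 + 31 + 30 + 24 = 163 days (rest of July, August, September, October, November, December).
163 ÷ 7 = 23 full weeks with remainder 2, so 23 more Wednesdays after the first → 24.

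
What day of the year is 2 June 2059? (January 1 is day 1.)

Days in months before June: 31 + 28 + 31 + 30 + 31 = 151.
Plus 2 days into June → day 153.

153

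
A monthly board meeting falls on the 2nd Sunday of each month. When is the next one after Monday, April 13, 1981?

May 10, 1981

April 1981 starts on a Wednesday; its first Sunday is the 5th, so the 2nd Sunday is the 12th — April 12, 1981.
That is not after April 13, 1981, so look at May 1981.
May 1981 starts on a Friday; its first Sunday is the 3rd, so the 2nd Sunday is the 10th — May 10, 1981.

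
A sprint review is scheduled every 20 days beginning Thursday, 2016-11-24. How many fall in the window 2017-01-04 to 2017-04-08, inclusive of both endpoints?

Occurrences land 20·i days after 2016-11-24 for i = 0, 1, 2, …
2017-01-04 is 41 days after the start; 41 ÷ 20 = 2 remainder 1; since the remainder is 1, round up to i = 3. First occurrence in the window: #4 on 2017-01-23 (3×20 = 60 days in).
2017-04-08 is 135 days after the start; 135 ÷ 20 = 6 remainder 15. Last occurrence in the window: #7 on 2017-03-24.
Occurrences #4 through #7: 4 in total.

4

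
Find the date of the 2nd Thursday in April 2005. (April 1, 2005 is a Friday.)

April 14, 2005

April 2005 begins on a Friday, so the first Thursday is April 7 (6 days later).
The 2nd Thursday is 1 weeks later: 7 + 7 = 14.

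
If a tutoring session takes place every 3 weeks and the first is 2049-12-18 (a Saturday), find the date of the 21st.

The 21st occurrence is 20 intervals after the first: 20 × 21 = 420 days after 2049-12-18.
December has 31 days — 13 days to the end of December leaves 407.
2050 has 365 days (42 left).
January has 31 days (11 left).
11 days into February → 2051-02-11.

2051-02-11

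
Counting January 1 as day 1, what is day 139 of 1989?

January has 31 days (139 − 31 = 108 remain).
February has 28 days (108 − 28 = 80 remain).
March has 31 days (80 − 31 = 49 remain).
April has 30 days (49 − 30 = 19 remain).
19 into May → May 19.

May 19, 1989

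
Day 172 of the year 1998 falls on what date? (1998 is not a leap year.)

1998-06-21

January has 31 days (172 − 31 = 141 remain).
February has 28 days (141 − 28 = 113 remain).
March has 31 days (113 − 31 = 82 remain).
April has 30 days (82 − 30 = 52 remain).
May has 31 days (52 − 31 = 21 remain).
21 into June → June 21.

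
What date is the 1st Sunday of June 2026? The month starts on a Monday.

June 2026 begins on a Monday, so the first Sunday is June 7 (6 days later).

7 June 2026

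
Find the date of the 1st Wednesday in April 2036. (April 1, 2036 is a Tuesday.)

April 2, 2036

April 2036 begins on a Tuesday, so the first Wednesday is April 2 (1 day later).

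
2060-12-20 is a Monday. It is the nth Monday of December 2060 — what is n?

Day 20 falls in week ⌈20/7⌉ of the month.
Days 1–7 hold the 1st Monday, 8–14 the 2nd, 15–21 the 3rd, 22–28 the 4th, 29–31 the 5th.
20 is in the range for the 3rd.

3rd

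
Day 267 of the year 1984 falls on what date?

1984-09-23

January has 31 days (267 − 31 = 236 remain).
February has 29 days (236 − 29 = 207 remain).
March has 31 days (207 − 31 = 176 remain).
April has 30 days (176 − 30 = 146 remain).
May has 31 days (146 − 31 = 115 remain).
June has 30 days (115 − 30 = 85 remain).
July has 31 days (85 − 31 = 54 remain).
August has 31 days (54 − 31 = 23 remain).
23 into September → September 23.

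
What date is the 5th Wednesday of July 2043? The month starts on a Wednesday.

29 July 2043

July 2043 begins on a Wednesday, so the first Wednesday is July 1.
The 5th Wednesday is 4 weeks later: 1 + 28 = 29.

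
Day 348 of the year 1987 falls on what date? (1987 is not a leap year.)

Jan has 31 days (348 − 31 = 317 remain).
Feb has 28 days (317 − 28 = 289 remain).
Mar has 31 days (289 − 31 = 258 remain).
Apr has 30 days (258 − 30 = 228 remain).
May has 31 days (228 − 31 = 197 remain).
Jun has 30 days (197 − 30 = 167 remain).
Jul has 31 days (167 − 31 = 136 remain).
Aug has 31 days (136 − 31 = 105 remain).
Sep has 30 days (105 − 30 = 75 remain).
Oct has 31 days (75 − 31 = 44 remain).
Nov has 30 days (44 − 30 = 14 remain).
14 into Dec → Dec 14.

Dec 14, 1987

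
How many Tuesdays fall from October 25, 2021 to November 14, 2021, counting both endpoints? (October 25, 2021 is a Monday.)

3

October 25, 2021 is a Monday; the first Tuesday on or after it is October 26, 2021 (1 day later).
From October 26, 2021 to November 14, 2021: 5 + 14 = 19 days (rest of October, November).
19 ÷ 7 = 2 full weeks with remainder 5, so 2 more Tuesdays after the first → 3.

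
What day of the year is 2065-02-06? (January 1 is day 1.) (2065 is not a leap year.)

37

Days in months before February: 31 = 31.
Plus 6 days into February → day 37.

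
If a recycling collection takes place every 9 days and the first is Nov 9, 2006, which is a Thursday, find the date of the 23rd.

The 23rd occurrence is 22 intervals after the first: 22 × 9 = 198 days after Nov 9, 2006.
Nov has 30 days — 21 days to the end of Nov leaves 177.
Dec has 31 days (146 left).
Jan has 31 days (115 left).
Feb has 28 days (87 left).
Mar has 31 days (56 left).
Apr has 30 days (26 left).
26 days into May → May 26, 2007.

May 26, 2007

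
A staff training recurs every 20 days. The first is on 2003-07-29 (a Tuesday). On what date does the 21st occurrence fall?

2004-09-01

The 21st occurrence is 20 intervals after the first: 20 × 20 = 400 days after 2003-07-29.
July has 31 days — 2 days to the end of July leaves 398.
August has 31 days (367 left).
September has 30 days (337 left).
October has 31 days (306 left).
November has 30 days (276 left).
December has 31 days (245 left).
January has 31 days (214 left).
February has 29 days (185 left).
March has 31 days (154 left).
April has 30 days (124 left).
May has 31 days (93 left).
June has 30 days (63 left).
July has 31 days (32 left).
August has 31 days (1 left).
1 day into September → 2004-09-01.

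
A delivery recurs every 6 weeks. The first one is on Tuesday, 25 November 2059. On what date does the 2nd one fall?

The 2nd occurrence is 1 interval after the first: 1 × 42 = 42 days after 25 November 2059.
November has 30 days — 5 days to the end of November leaves 37.
December has 31 days (6 left).
6 days into January → 6 January 2060.

6 January 2060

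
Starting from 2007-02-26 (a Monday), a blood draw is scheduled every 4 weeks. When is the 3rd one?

2007-04-23

The 3rd occurrence is 2 intervals after the first: 2 × 28 = 56 days after 2007-02-26.
February has 28 days — 2 days to the end of February leaves 54.
March has 31 days (23 left).
23 days into April → 2007-04-23.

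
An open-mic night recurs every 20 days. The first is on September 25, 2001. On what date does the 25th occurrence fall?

January 18, 2003

The 25th occurrence is 24 intervals after the first: 24 × 20 = 480 days after September 25, 2001.
September has 30 days — 5 days to the end of September leaves 475.
From end of September to end of 2001 is 92 days (383 left).
2002 has 365 days (18 left).
18 days into January → January 18, 2003.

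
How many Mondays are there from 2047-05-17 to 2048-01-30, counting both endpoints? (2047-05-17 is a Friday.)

2047-05-17 is a Friday; the first Monday on or after it is 2047-05-20 (3 days later).
From 2047-05-20 to 2048-01-30: 11 + 30 + 31 + 31 + 30 + 31 + 30 + 31 + 30 = 255 days (rest of May, June, July, August, September, October, November, December, January).
255 ÷ 7 = 36 full weeks with remainder 3, so 36 more Mondays after the first → 37.

37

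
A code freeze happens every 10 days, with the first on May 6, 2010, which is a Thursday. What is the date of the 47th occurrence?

The 47th occurrence is 46 intervals after the first: 46 × 10 = 460 days after May 6, 2010.
May has 31 days — 25 days to the end of May leaves 435.
From end of May to end of 2010 is 214 days (221 left).
January has 31 days (190 left).
February has 28 days (162 left).
March has 31 days (131 left).
April has 30 days (101 left).
May has 31 days (70 left).
June has 30 days (40 left).
July has 31 days (9 left).
9 days into August → August 9, 2011.

August 9, 2011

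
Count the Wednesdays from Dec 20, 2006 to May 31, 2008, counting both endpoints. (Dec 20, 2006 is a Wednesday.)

Dec 20, 2006 is a Wednesday; the first Wednesday on or after it is Dec 20, 2006.
From Dec 20, 2006 to May 31, 2008: 11 + 365 + 152 = 528 days (rest of 2006, 2007, to May 31, 2008 in 2008).
528 ÷ 7 = 75 full weeks with remainder 3, so 75 more Wednesdays after the first → 76.

76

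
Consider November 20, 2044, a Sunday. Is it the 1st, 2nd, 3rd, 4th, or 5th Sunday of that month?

Day 20 falls in week ⌈20/7⌉ of the month.
Days 1–7 hold the 1st Sunday, 8–14 the 2nd, 15–21 the 3rd, 22–28 the 4th, 29–31 the 5th.
20 is in the range for the 3rd.

3rd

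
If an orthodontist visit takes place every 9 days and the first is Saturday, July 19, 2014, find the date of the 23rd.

February 2, 2015

The 23rd occurrence is 22 intervals after the first: 22 × 9 = 198 days after July 19, 2014.
July has 31 days — 12 days to the end of July leaves 186.
August has 31 days (155 left).
September has 30 days (125 left).
October has 31 days (94 left).
November has 30 days (64 left).
December has 31 days (33 left).
January has 31 days (2 left).
2 days into February → February 2, 2015.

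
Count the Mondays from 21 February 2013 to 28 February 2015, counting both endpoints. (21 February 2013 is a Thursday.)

21 February 2013 is a Thursday; the first Monday on or after it is 25 February 2013 (4 days later).
From 25 February 2013 to 28 February 2015: 309 + 365 + 59 = 733 days (rest of 2013, 2014, to 28 February 2015 in 2015).
733 ÷ 7 = 104 full weeks with remainder 5, so 104 more Mondays after the first → 105.

105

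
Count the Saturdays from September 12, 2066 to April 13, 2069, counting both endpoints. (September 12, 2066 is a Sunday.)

September 12, 2066 is a Sunday; the first Saturday on or after it is September 18, 2066 (6 days later).
From September 18, 2066 to April 13, 2069: 104 + 365 + 366 + 103 = 938 days (rest of 2066, 2067, 2068, to April 13, 2069 in 2069).
938 ÷ 7 = 134 full weeks with remainder 0, so 134 more Saturdays after the first → 135.

135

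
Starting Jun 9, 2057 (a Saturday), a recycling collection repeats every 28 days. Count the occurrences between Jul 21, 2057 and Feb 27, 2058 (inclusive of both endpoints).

8

Occurrences land 28·i days after Jun 9, 2057 for i = 0, 1, 2, …
Jul 21, 2057 is 42 days after the start; 42 ÷ 28 = 1 remainder 14; since the remainder is 14, round up to i = 2. First occurrence in the window: #3 on Aug 4, 2057 (2×28 = 56 days in).
Feb 27, 2058 is 263 days after the start; 263 ÷ 28 = 9 remainder 11. Last occurrence in the window: #10 on Feb 16, 2058.
Occurrences #3 through #10: 8 in total.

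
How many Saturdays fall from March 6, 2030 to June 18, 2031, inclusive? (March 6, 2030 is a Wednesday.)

67

March 6, 2030 is a Wednesday; the first Saturday on or after it is March 9, 2030 (3 days later).
From March 9, 2030 to June 18, 2031: 297 + 169 = 466 days (rest of 2030, to June 18, 2031 in 2031).
466 ÷ 7 = 66 full weeks with remainder 4, so 66 more Saturdays after the first → 67.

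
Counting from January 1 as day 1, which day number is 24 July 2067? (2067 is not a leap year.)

205

Days in months before July: 31 + 28 + 31 + 30 + 31 + 30 = 181.
Plus 24 days into July → day 205.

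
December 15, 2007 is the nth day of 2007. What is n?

349

Days in months before December: 31 + 28 + 31 + 30 + 31 + 30 + 31 + 31 + 30 + 31 + 30 = 334.
Plus 15 days into December → day 349.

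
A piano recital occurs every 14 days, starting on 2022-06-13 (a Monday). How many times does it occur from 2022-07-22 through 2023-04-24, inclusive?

20

Occurrences land 14·i days after 2022-06-13 for i = 0, 1, 2, …
2022-07-22 is 39 days after the start; 39 ÷ 14 = 2 remainder 11; since the remainder is 11, round up to i = 3. First occurrence in the window: #4 on 2022-07-25 (3×14 = 42 days in).
2023-04-24 is 315 days after the start; 315 ÷ 14 = 22 remainder 7. Last occurrence in the window: #23 on 2023-04-17.
Occurrences #4 through #23: 20 in total.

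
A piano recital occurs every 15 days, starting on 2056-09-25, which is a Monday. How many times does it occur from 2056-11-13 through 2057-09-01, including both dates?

Occurrences land 15·i days after 2056-09-25 for i = 0, 1, 2, …
2056-11-13 is 49 days after the start; 49 ÷ 15 = 3 remainder 4; since the remainder is 4, round up to i = 4. First occurrence in the window: #5 on 2056-11-24 (4×15 = 60 days in).
2057-09-01 is 341 days after the start; 341 ÷ 15 = 22 remainder 11. Last occurrence in the window: #23 on 2057-08-21.
Occurrences #5 through #23: 19 in total.

19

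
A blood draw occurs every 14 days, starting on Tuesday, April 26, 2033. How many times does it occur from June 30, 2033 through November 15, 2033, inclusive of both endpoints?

Occurrences land 14·i days after April 26, 2033 for i = 0, 1, 2, …
June 30, 2033 is 65 days after the start; 65 ÷ 14 = 4 remainder 9; since the remainder is 9, round up to i = 5. First occurrence in the window: #6 on July 5, 2033 (5×14 = 70 days in).
November 15, 2033 is 203 days after the start; 203 ÷ 14 = 14 remainder 7. Last occurrence in the window: #15 on November 8, 2033.
Occurrences #6 through #15: 10 in total.

10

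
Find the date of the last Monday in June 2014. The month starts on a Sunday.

June 2014 begins on a Sunday, so the first Monday is June 2 (1 day later).
June 2014 has 30 days. Adding weeks: 2, 9, 16, 23, 30 — the last one ≤ 30 is the 30th.

2014-06-30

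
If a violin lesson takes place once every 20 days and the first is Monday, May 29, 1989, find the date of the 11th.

The 11th occurrence is 10 intervals after the first: 10 × 20 = 200 days after May 29, 1989.
May has 31 days — 2 days to the end of May leaves 198.
June has 30 days (168 left).
July has 31 days (137 left).
August has 31 days (106 left).
September has 30 days (76 left).
October has 31 days (45 left).
November has 30 days (15 left).
15 days into December → December 15, 1989.

December 15, 1989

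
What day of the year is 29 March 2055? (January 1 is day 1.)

88

Days in months before March: 31 + 28 = 59.
Plus 29 days into March → day 88.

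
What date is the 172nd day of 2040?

20 June 2040

January has 31 days (172 − 31 = 141 remain).
February has 29 days (141 − 29 = 112 remain).
March has 31 days (112 − 31 = 81 remain).
April has 30 days (81 − 30 = 51 remain).
May has 31 days (51 − 31 = 20 remain).
20 into June → June 20.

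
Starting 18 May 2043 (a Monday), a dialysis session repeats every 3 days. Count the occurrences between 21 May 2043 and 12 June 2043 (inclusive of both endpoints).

Occurrences land 3·i days after 18 May 2043 for i = 0, 1, 2, …
21 May 2043 is 3 days after the start; 3 ÷ 3 = 1 remainder 0. First occurrence in the window: #2 on 21 May 2043 (1×3 = 3 days in).
12 June 2043 is 25 days after the start; 25 ÷ 3 = 8 remainder 1. Last occurrence in the window: #9 on 11 June 2043.
Occurrences #2 through #9: 8 in total.

8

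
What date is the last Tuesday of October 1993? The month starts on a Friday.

26 October 1993

October 1993 begins on a Friday, so the first Tuesday is October 5 (4 days later).
October 1993 has 31 days. Adding weeks: 5, 12, 19, 26 — the last one ≤ 31 is the 26th.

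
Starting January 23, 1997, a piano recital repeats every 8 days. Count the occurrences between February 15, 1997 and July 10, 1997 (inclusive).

Occurrences land 8·i days after January 23, 1997 for i = 0, 1, 2, …
February 15, 1997 is 23 days after the start; 23 ÷ 8 = 2 remainder 7; since the remainder is 7, round up to i = 3. First occurrence in the window: #4 on February 16, 1997 (3×8 = 24 days in).
July 10, 1997 is 168 days after the start; 168 ÷ 8 = 21 remainder 0. Last occurrence in the window: #22 on July 10, 1997.
Occurrences #4 through #22: 19 in total.

19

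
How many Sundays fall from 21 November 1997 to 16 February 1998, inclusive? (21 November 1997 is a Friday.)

13

21 November 1997 is a Friday; the first Sunday on or after it is 23 November 1997 (2 days later).
From 23 November 1997 to 16 February 1998: 7 + 31 + 31 + 16 = 85 days (rest of November, December, January, February).
85 ÷ 7 = 12 full weeks with remainder 1, so 12 more Sundays after the first → 13.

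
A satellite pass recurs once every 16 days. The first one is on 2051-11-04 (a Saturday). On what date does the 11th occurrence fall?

2052-04-12

The 11th occurrence is 10 intervals after the first: 10 × 16 = 160 days after 2051-11-04.
November has 30 days — 26 days to the end of November leaves 134.
December has 31 days (103 left).
January has 31 days (72 left).
February has 29 days (43 left).
March has 31 days (12 left).
12 days into April → 2052-04-12.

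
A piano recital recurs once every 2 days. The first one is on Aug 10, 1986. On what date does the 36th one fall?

The 36th occurrence is 35 intervals after the first: 35 × 2 = 70 days after Aug 10, 1986.
Aug has 31 days — 21 days to the end of Aug leaves 49.
Sep has 30 days (19 left).
19 days into Oct → Oct 19, 1986.

Oct 19, 1986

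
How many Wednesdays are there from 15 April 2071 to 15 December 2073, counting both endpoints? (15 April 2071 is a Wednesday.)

15 April 2071 is a Wednesday; the first Wednesday on or after it is 15 April 2071.
From 15 April 2071 to 15 December 2073: 260 + 366 + 349 = 975 days (rest of 2071, 2072, to 15 December 2073 in 2073).
975 ÷ 7 = 139 full weeks with remainder 2, so 139 more Wednesdays after the first → 140.

140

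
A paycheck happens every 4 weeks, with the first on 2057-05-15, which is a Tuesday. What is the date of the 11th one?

The 11th occurrence is 10 intervals after the first: 10 × 28 = 280 days after 2057-05-15.
May has 31 days — 16 days to the end of May leaves 264.
June has 30 days (234 left).
July has 31 days (203 left).
August has 31 days (172 left).
September has 30 days (142 left).
October has 31 days (111 left).
November has 30 days (81 left).
December has 31 days (50 left).
January has 31 days (19 left).
19 days into February → 2058-02-19.

2058-02-19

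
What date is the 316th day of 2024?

January has 31 days (316 − 31 = 285 remain).
February has 29 days (285 − 29 = 256 remain).
March has 31 days (256 − 31 = 225 remain).
April has 30 days (225 − 30 = 195 remain).
May has 31 days (195 − 31 = 164 remain).
June has 30 days (164 − 30 = 134 remain).
July has 31 days (134 − 31 = 103 remain).
August has 31 days (103 − 31 = 72 remain).
September has 30 days (72 − 30 = 42 remain).
October has 31 days (42 − 31 = 11 remain).
11 into November → November 11.

2024-11-11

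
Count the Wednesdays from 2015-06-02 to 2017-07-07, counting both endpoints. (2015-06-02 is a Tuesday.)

110

2015-06-02 is a Tuesday; the first Wednesday on or after it is 2015-06-03 (1 day later).
From 2015-06-03 to 2017-07-07: 211 + 366 + 188 = 765 days (rest of 2015, 2016, to 2017-07-07 in 2017).
765 ÷ 7 = 109 full weeks with remainder 2, so 109 more Wednesdays after the first → 110.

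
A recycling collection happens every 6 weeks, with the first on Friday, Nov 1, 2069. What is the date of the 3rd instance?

The 3rd occurrence is 2 intervals after the first: 2 × 42 = 84 days after Nov 1, 2069.
Nov has 30 days — 29 days to the end of Nov leaves 55.
Dec has 31 days (24 left).
24 days into Jan → Jan 24, 2070.

Jan 24, 2070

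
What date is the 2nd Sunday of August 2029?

The first Sunday of August 2029 is August 5.
The 2nd Sunday is 1 weeks later: 5 + 7 = 12.

12 August 2029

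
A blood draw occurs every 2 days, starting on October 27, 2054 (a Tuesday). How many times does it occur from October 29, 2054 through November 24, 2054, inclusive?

14

Occurrences land 2·i days after October 27, 2054 for i = 0, 1, 2, …
October 29, 2054 is 2 days after the start; 2 ÷ 2 = 1 remainder 0. First occurrence in the window: #2 on October 29, 2054 (1×2 = 2 days in).
November 24, 2054 is 28 days after the start; 28 ÷ 2 = 14 remainder 0. Last occurrence in the window: #15 on November 24, 2054.
Occurrences #2 through #15: 14 in total.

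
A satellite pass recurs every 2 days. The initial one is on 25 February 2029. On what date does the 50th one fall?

3 June 2029

The 50th occurrence is 49 intervals after the first: 49 × 2 = 98 days after 25 February 2029.
February has 28 days — 3 days to the end of February leaves 95.
March has 31 days (64 left).
April has 30 days (34 left).
May has 31 days (3 left).
3 days into June → 3 June 2029.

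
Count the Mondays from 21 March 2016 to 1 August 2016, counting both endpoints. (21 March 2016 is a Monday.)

20

21 March 2016 is a Monday; the first Monday on or after it is 21 March 2016.
From 21 March 2016 to 1 August 2016: 10 + 30 + 31 + 30 + 31 + 1 = 133 days (rest of March, April, May, June, July, August).
133 ÷ 7 = 19 full weeks with remainder 0, so 19 more Mondays after the first → 20.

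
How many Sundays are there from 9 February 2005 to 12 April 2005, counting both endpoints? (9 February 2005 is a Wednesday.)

9

9 February 2005 is a Wednesday; the first Sunday on or after it is 13 February 2005 (4 days later).
From 13 February 2005 to 12 April 2005: 15 + 31 + 12 = 58 days (rest of February, March, April).
58 ÷ 7 = 8 full weeks with remainder 2, so 8 more Sundays after the first → 9.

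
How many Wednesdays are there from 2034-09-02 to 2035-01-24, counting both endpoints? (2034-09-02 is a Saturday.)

21

2034-09-02 is a Saturday; the first Wednesday on or after it is 2034-09-06 (4 days later).
From 2034-09-06 to 2035-01-24: 24 + 31 + 30 + 31 + 24 = 140 days (rest of September, October, November, December, January).
140 ÷ 7 = 20 full weeks with remainder 0, so 20 more Wednesdays after the first → 21.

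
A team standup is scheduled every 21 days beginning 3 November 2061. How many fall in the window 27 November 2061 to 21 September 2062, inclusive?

14

Occurrences land 21·i days after 3 November 2061 for i = 0, 1, 2, …
27 November 2061 is 24 days after the start; 24 ÷ 21 = 1 remainder 3; since the remainder is 3, round up to i = 2. First occurrence in the window: #3 on 15 December 2061 (2×21 = 42 days in).
21 September 2062 is 322 days after the start; 322 ÷ 21 = 15 remainder 7. Last occurrence in the window: #16 on 14 September 2062.
Occurrences #3 through #16: 14 in total.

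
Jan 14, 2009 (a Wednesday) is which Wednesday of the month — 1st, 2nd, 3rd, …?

2nd

Day 14 falls in week ⌈14/7⌉ of the month.
Days 1–7 hold the 1st Wednesday, 8–14 the 2nd, 15–21 the 3rd, 22–28 the 4th, 29–31 the 5th.
14 is in the range for the 2nd.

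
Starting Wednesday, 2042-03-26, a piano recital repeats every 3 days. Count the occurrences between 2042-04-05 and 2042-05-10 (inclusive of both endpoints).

12

Occurrences land 3·i days after 2042-03-26 for i = 0, 1, 2, …
2042-04-05 is 10 days after the start; 10 ÷ 3 = 3 remainder 1; since the remainder is 1, round up to i = 4. First occurrence in the window: #5 on 2042-04-07 (4×3 = 12 days in).
2042-05-10 is 45 days after the start; 45 ÷ 3 = 15 remainder 0. Last occurrence in the window: #16 on 2042-05-10.
Occurrences #5 through #16: 12 in total.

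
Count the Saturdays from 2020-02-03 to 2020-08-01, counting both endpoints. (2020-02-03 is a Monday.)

2020-02-03 is a Monday; the first Saturday on or after it is 2020-02-08 (5 days later).
From 2020-02-08 to 2020-08-01: 21 + 31 + 30 + 31 + 30 + 31 + 1 = 175 days (rest of February, March, April, May, June, July, August).
175 ÷ 7 = 25 full weeks with remainder 0, so 25 more Saturdays after the first → 26.

26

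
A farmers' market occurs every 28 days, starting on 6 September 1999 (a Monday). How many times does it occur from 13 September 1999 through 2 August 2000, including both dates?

Occurrences land 28·i days after 6 September 1999 for i = 0, 1, 2, …
13 September 1999 is 7 days after the start; 7 ÷ 28 = 0 remainder 7; since the remainder is 7, round up to i = 1. First occurrence in the window: #2 on 4 October 1999 (1×28 = 28 days in).
2 August 2000 is 331 days after the start; 331 ÷ 28 = 11 remainder 23. Last occurrence in the window: #12 on 10 July 2000.
Occurrences #2 through #12: 11 in total.

11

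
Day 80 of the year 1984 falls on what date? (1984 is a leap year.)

1984-03-20

January has 31 days (80 − 31 = 49 remain).
February has 29 days (49 − 29 = 20 remain).
20 into March → March 20.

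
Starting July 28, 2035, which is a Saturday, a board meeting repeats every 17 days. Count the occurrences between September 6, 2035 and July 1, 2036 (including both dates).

17

Occurrences land 17·i days after July 28, 2035 for i = 0, 1, 2, …
September 6, 2035 is 40 days after the start; 40 ÷ 17 = 2 remainder 6; since the remainder is 6, round up to i = 3. First occurrence in the window: #4 on September 17, 2035 (3×17 = 51 days in).
July 1, 2036 is 339 days after the start; 339 ÷ 17 = 19 remainder 16. Last occurrence in the window: #20 on June 15, 2036.
Occurrences #4 through #20: 17 in total.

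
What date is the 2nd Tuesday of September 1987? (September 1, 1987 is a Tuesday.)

September 1987 begins on a Tuesday, so the first Tuesday is September 1.
The 2nd Tuesday is 1 weeks later: 1 + 7 = 8.

8 September 1987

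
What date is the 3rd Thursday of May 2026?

May 21, 2026

May 2026 begins on a Friday, so the first Thursday is May 7 (6 days later).
The 3rd Thursday is 2 weeks later: 7 + 14 = 21.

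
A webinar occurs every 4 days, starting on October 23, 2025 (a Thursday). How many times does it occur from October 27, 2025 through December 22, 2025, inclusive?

Occurrences land 4·i days after October 23, 2025 for i = 0, 1, 2, …
October 27, 2025 is 4 days after the start; 4 ÷ 4 = 1 remainder 0. First occurrence in the window: #2 on October 27, 2025 (1×4 = 4 days in).
December 22, 2025 is 60 days after the start; 60 ÷ 4 = 15 remainder 0. Last occurrence in the window: #16 on December 22, 2025.
Occurrences #2 through #16: 15 in total.

15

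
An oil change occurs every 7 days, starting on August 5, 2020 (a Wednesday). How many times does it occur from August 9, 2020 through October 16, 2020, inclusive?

10

Occurrences land 7·i days after August 5, 2020 for i = 0, 1, 2, …
August 9, 2020 is 4 days after the start; 4 ÷ 7 = 0 remainder 4; since the remainder is 4, round up to i = 1. First occurrence in the window: #2 on August 12, 2020 (1×7 = 7 days in).
October 16, 2020 is 72 days after the start; 72 ÷ 7 = 10 remainder 2. Last occurrence in the window: #11 on October 14, 2020.
Occurrences #2 through #11: 10 in total.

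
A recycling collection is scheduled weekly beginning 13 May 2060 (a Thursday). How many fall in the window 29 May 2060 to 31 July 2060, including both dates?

9

Occurrences land 7·i days after 13 May 2060 for i = 0, 1, 2, …
29 May 2060 is 16 days after the start; 16 ÷ 7 = 2 remainder 2; since the remainder is 2, round up to i = 3. First occurrence in the window: #4 on 3 June 2060 (3×7 = 21 days in).
31 July 2060 is 79 days after the start; 79 ÷ 7 = 11 remainder 2. Last occurrence in the window: #12 on 29 July 2060.
Occurrences #4 through #12: 9 in total.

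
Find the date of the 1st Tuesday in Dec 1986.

Dec 2, 1986

Dec 1986 begins on a Monday, so the first Tuesday is Dec 2 (1 day later).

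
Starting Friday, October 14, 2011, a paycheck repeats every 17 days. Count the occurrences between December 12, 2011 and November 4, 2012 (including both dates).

19

Occurrences land 17·i days after October 14, 2011 for i = 0, 1, 2, …
December 12, 2011 is 59 days after the start; 59 ÷ 17 = 3 remainder 8; since the remainder is 8, round up to i = 4. First occurrence in the window: #5 on December 21, 2011 (4×17 = 68 days in).
November 4, 2012 is 387 days after the start; 387 ÷ 17 = 22 remainder 13. Last occurrence in the window: #23 on October 22, 2012.
Occurrences #5 through #23: 19 in total.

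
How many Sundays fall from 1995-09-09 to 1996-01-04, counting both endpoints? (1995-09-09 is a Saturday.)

1995-09-09 is a Saturday; the first Sunday on or after it is 1995-09-10 (1 day later).
From 1995-09-10 to 1996-01-04: 20 + 31 + 30 + 31 + 4 = 116 days (rest of September, October, November, December, January).
116 ÷ 7 = 16 full weeks with remainder 4, so 16 more Sundays after the first → 17.

17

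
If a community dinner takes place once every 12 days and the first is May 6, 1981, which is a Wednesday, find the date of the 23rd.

January 25, 1982

The 23rd occurrence is 22 intervals after the first: 22 × 12 = 264 days after May 6, 1981.
May has 31 days — 25 days to the end of May leaves 239.
June has 30 days (209 left).
July has 31 days (178 left).
August has 31 days (147 left).
September has 30 days (117 left).
October has 31 days (86 left).
November has 30 days (56 left).
December has 31 days (25 left).
25 days into January → January 25, 1982.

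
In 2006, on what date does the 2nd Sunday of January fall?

January 2006 begins on a Sunday, so the first Sunday is January 1.
The 2nd Sunday is 1 weeks later: 1 + 7 = 8.

January 8, 2006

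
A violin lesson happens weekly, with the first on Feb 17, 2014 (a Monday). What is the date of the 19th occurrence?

Jun 23, 2014

The 19th occurrence is 18 intervals after the first: 18 × 7 = 126 days after Feb 17, 2014.
Feb has 28 days — 11 days to the end of Feb leaves 115.
Mar has 31 days (84 left).
Apr has 30 days (54 left).
May has 31 days (23 left).
23 days into Jun → Jun 23, 2014.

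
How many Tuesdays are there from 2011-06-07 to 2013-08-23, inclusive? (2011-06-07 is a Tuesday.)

2011-06-07 is a Tuesday; the first Tuesday on or after it is 2011-06-07.
From 2011-06-07 to 2013-08-23: 207 + 366 + 235 = 808 days (rest of 2011, 2012, to 2013-08-23 in 2013).
808 ÷ 7 = 115 full weeks with remainder 3, so 115 more Tuesdays after the first → 116.

116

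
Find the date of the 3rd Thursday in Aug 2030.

Aug 15, 2030

Aug 2030 begins on a Thursday, so the first Thursday is Aug 1.
The 3rd Thursday is 2 weeks later: 1 + 14 = 15.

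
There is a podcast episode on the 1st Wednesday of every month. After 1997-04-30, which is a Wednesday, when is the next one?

1997-05-07

April 1997 starts on a Tuesday, so its 1st Wednesday is 1997-04-02 (1 day in).
That is not after 1997-04-30, so look at May 1997.
May 1997 starts on a Thursday, so its 1st Wednesday is 1997-05-07 (6 days in).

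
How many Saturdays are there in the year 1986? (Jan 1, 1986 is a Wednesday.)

52

Jan 1, 1986 is a Wednesday; the first Saturday on or after it is Jan 4, 1986 (3 days later).
From Jan 4, 1986 to Dec 31, 1986: 27 + 28 + 31 + 30 + 31 + 30 + 31 + 31 + 30 + 31 + 30 + 31 = 361 days (rest of Jan, Feb, Mar, Apr, May, Jun, Jul, Aug, Sep, Oct, Nov, Dec).
361 ÷ 7 = 51 full weeks with remainder 4, so 51 more Saturdays after the first → 52.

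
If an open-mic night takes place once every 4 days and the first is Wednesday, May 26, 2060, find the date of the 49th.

The 49th occurrence is 48 intervals after the first: 48 × 4 = 192 days after May 26, 2060.
May has 31 days — 5 days to the end of May leaves 187.
Jun has 30 days (157 left).
Jul has 31 days (126 left).
Aug has 31 days (95 left).
Sep has 30 days (65 left).
Oct has 31 days (34 left).
Nov has 30 days (4 left).
4 days into Dec → Dec 4, 2060.

Dec 4, 2060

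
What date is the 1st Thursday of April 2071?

April 2071 begins on a Wednesday, so the first Thursday is April 2 (1 day later).

2 April 2071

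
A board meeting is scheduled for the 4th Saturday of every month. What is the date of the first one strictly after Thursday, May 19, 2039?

May 2039 starts on a Sunday; its first Saturday is the 7th, so the 4th Saturday is the 28th — May 28, 2039.
May 28, 2039 is after May 19, 2039, so that is the next one.

May 28, 2039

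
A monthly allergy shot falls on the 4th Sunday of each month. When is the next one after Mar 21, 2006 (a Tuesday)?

Mar 2006 starts on a Wednesday; its first Sunday is the 5th, so the 4th Sunday is the 26th — Mar 26, 2006.
Mar 26, 2006 is after Mar 21, 2006, so that is the next one.

Mar 26, 2006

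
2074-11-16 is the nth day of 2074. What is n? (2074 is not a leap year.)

320

Days in months before November: 31 + 28 + 31 + 30 + 31 + 30 + 31 + 31 + 30 + 31 = 304.
Plus 16 days into November → day 320.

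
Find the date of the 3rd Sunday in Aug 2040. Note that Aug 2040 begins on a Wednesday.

Aug 2040 begins on a Wednesday, so the first Sunday is Aug 5 (4 days later).
The 3rd Sunday is 2 weeks later: 5 + 14 = 19.

Aug 19, 2040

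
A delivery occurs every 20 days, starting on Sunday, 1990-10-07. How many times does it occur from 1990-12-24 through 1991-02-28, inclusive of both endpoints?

Occurrences land 20·i days after 1990-10-07 for i = 0, 1, 2, …
1990-12-24 is 78 days after the start; 78 ÷ 20 = 3 remainder 18; since the remainder is 18, round up to i = 4. First occurrence in the window: #5 on 1990-12-26 (4×20 = 80 days in).
1991-02-28 is 144 days after the start; 144 ÷ 20 = 7 remainder 4. Last occurrence in the window: #8 on 1991-02-24.
Occurrences #5 through #8: 4 in total.

4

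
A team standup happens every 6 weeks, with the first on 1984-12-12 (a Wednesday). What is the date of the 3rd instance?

1985-03-06

The 3rd occurrence is 2 intervals after the first: 2 × 42 = 84 days after 1984-12-12.
December has 31 days — 19 days to the end of December leaves 65.
January has 31 days (34 left).
February has 28 days (6 left).
6 days into March → 1985-03-06.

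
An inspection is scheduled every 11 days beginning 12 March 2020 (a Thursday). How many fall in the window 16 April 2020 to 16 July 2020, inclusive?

8

Occurrences land 11·i days after 12 March 2020 for i = 0, 1, 2, …
16 April 2020 is 35 days after the start; 35 ÷ 11 = 3 remainder 2; since the remainder is 2, round up to i = 4. First occurrence in the window: #5 on 25 April 2020 (4×11 = 44 days in).
16 July 2020 is 126 days after the start; 126 ÷ 11 = 11 remainder 5. Last occurrence in the window: #12 on 11 July 2020.
Occurrences #5 through #12: 8 in total.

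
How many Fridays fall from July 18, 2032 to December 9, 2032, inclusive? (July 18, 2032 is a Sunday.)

July 18, 2032 is a Sunday; the first Friday on or after it is July 23, 2032 (5 days later).
From July 23, 2032 to December 9, 2032: 8 + 31 + 30 + 31 + 30 + 9 = 139 days (rest of July, August, September, October, November, December).
139 ÷ 7 = 19 full weeks with remainder 6, so 19 more Fridays after the first → 20.

20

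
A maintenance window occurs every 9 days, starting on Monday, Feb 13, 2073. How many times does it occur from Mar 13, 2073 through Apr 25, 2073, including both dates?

Occurrences land 9·i days after Feb 13, 2073 for i = 0, 1, 2, …
Mar 13, 2073 is 28 days after the start; 28 ÷ 9 = 3 remainder 1; since the remainder is 1, round up to i = 4. First occurrence in the window: #5 on Mar 21, 2073 (4×9 = 36 days in).
Apr 25, 2073 is 71 days after the start; 71 ÷ 9 = 7 remainder 8. Last occurrence in the window: #8 on Apr 17, 2073.
Occurrences #5 through #8: 4 in total.

4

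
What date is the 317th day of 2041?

January has 31 days (317 − 31 = 286 remain).
February has 28 days (286 − 28 = 258 remain).
March has 31 days (258 − 31 = 227 remain).
April has 30 days (227 − 30 = 197 remain).
May has 31 days (197 − 31 = 166 remain).
June has 30 days (166 − 30 = 136 remain).
July has 31 days (136 − 31 = 105 remain).
August has 31 days (105 − 31 = 74 remain).
September has 30 days (74 − 30 = 44 remain).
October has 31 days (44 − 31 = 13 remain).
13 into November → November 13.

November 13, 2041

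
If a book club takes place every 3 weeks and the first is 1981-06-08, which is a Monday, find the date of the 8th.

The 8th occurrence is 7 intervals after the first: 7 × 21 = 147 days after 1981-06-08.
June has 30 days — 22 days to the end of June leaves 125.
July has 31 days (94 left).
August has 31 days (63 left).
September has 30 days (33 left).
October has 31 days (2 left).
2 days into November → 1981-11-02.

1981-11-02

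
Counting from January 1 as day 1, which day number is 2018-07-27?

Days in months before July: 31 + 28 + 31 + 30 + 31 + 30 = 181.
Plus 27 days into July → day 208.

208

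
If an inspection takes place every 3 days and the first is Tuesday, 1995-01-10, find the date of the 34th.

1995-04-19

The 34th occurrence is 33 intervals after the first: 33 × 3 = 99 days after 1995-01-10.
January has 31 days — 21 days to the end of January leaves 78.
February has 28 days (50 left).
March has 31 days (19 left).
19 days into April → 1995-04-19.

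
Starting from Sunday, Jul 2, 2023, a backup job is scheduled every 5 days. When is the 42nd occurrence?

The 42nd occurrence is 41 intervals after the first: 41 × 5 = 205 days after Jul 2, 2023.
Jul has 31 days — 29 days to the end of Jul leaves 176.
Aug has 31 days (145 left).
Sep has 30 days (115 left).
Oct has 31 days (84 left).
Nov has 30 days (54 left).
Dec has 31 days (23 left).
23 days into Jan → Jan 23, 2024.

Jan 23, 2024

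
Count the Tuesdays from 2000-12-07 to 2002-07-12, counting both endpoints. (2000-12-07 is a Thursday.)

2000-12-07 is a Thursday; the first Tuesday on or after it is 2000-12-12 (5 days later).
From 2000-12-12 to 2002-07-12: 19 + 365 + 193 = 577 days (rest of 2000, 2001, to 2002-07-12 in 2002).
577 ÷ 7 = 82 full weeks with remainder 3, so 82 more Tuesdays after the first → 83.

83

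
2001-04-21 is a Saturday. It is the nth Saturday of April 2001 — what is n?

3rd

Day 21 falls in week ⌈21/7⌉ of the month.
Days 1–7 hold the 1st Saturday, 8–14 the 2nd, 15–21 the 3rd, 22–28 the 4th, 29–31 the 5th.
21 is in the range for the 3rd.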